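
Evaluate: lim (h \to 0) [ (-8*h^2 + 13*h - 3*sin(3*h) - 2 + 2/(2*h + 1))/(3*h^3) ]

Substitution gives 0/0; apply L'Hôpital's rule 3 times.
After differentiating numerator and denominator 3 times the quotient is (81*cos(3*h) - 96/(2*h + 1)^4)/(18); at h = 0 this is -5/6.

-5/6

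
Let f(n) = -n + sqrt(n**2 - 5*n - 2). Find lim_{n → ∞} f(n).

An ∞ − ∞ form. Rationalising with the conjugate, the difference becomes (-5n - 2) / (√(n^2 - 5*n - 2) + n).
For large n the denominator behaves like 2·n, so the quotient tends to -5/2 = -5/2.

-5/2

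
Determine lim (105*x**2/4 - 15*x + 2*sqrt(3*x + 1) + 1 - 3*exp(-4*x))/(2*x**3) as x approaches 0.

283/16

Substitution gives 0/0 (the numerator vanishes to order 3).
Expand each term to order x^3: the coefficient of x^3 in -3·e^(-4x) is 32 and in 2·√(1 + 3x) is 27/8.
Lower-order terms cancel with the polynomial part, so the numerator is (283/8)·x^3 + o(x^3), and the limit is (283/8)/(2) = 283/16.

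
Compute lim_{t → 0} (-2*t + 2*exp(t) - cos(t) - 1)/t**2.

3/2

Substitution gives 0/0; apply L'Hôpital's rule 2 times.
After differentiating numerator and denominator 2 times the quotient is (2*e^(t) + cos(t))/(2); at t = 0 this is 3/2.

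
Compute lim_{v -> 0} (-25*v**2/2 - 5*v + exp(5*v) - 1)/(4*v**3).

125/24

Direct substitution gives 0/0.
Apply L'Hôpital: lim (-25*v + 5*e^(5*v) - 5)/(12*v^2), still 0/0.
Apply L'Hôpital: lim (25*e^(5*v) - 25)/(24*v), still 0/0.
After 3 applications of L'Hôpital's rule the quotient is (125*e^(5*v))/(24); substituting v = 0 gives 125/24.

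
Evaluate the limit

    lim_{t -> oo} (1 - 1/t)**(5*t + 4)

e^(-5)

Let L be the limit and take ln: ln L = lim (5t + 4)·ln(1 - 1/t) = lim (5t + 4)·(-1/t + O(1/t²)) = -5.
Hence L = e^(-5).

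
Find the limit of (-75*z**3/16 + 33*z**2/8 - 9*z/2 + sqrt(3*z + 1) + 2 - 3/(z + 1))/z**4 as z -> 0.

-789/128

Substitution gives 0/0 (the numerator vanishes to order 4).
Expand each term to order z^4: the coefficient of z^4 in √(1 + 3z) is -405/128 and in -3·1/(1 + z) is -3.
Lower-order terms cancel with the polynomial part, so the numerator is (-789/128)·z^4 + o(z^4), and the limit is (-789/128)/(1) = -789/128.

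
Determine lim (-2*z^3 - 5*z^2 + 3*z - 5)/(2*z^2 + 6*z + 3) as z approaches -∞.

The numerator has higher degree (3 > 2); the quotient behaves like (-2/(2))·z^1 for large |z|.
As z → −∞ this diverges to ∞.

∞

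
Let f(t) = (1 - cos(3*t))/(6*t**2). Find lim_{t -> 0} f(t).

Substitution gives 0/0.
Use (1 − cos u)/u² → 1/2 with u = 3t: the limit is 3²/(2·6) = 3/4.

3/4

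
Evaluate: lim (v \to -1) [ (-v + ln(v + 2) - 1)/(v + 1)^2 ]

Direct substitution gives 0/0.
Apply L'Hôpital: lim (-1 + 1/(v + 2))/(2*v + 2), still 0/0.
After 2 applications of L'Hôpital's rule the quotient is (-1/(v + 2)^2)/(2); substituting v = -1 gives -1/2.

-1/2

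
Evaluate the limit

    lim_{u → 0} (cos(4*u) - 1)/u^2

-8

Direct substitution gives 0/0.
Apply L'Hôpital: lim (-4*sin(4*u))/(2*u), still 0/0.
After 2 applications of L'Hôpital's rule the quotient is (-16*cos(4*u))/(2); substituting u = 0 gives -8.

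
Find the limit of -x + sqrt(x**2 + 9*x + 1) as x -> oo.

An ∞ − ∞ form. Rationalising with the conjugate, the difference becomes (9x + 1) / (√(x^2 + 9*x + 1) + x).
For large x the denominator behaves like 2·x, so the quotient tends to 9/2 = 9/2.

9/2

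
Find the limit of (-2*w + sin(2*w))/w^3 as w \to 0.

-4/3

Direct substitution gives 0/0.
Apply L'Hôpital: lim (2*cos(2*w) - 2)/(3*w^2), still 0/0.
Apply L'Hôpital: lim (-4*sin(2*w))/(6*w), still 0/0.
After 3 applications of L'Hôpital's rule the quotient is (-8*cos(2*w))/(6); substituting w = 0 gives -4/3.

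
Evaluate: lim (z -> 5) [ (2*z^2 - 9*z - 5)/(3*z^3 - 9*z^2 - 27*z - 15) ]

11/108

At z = 5 both the top and bottom vanish — a removable singularity. Factoring out (z - 5) from each leaves (2*z + 1)/(3*z^2 + 6*z + 3), which at z = 5 equals 11/108.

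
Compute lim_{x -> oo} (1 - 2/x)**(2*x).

e^(-4)

Let L be the limit and take ln: ln L = lim (2x)·ln(1 - 2/x) = lim (2x)·(-2/x + O(1/x²)) = -4.
Hence L = e^(-4).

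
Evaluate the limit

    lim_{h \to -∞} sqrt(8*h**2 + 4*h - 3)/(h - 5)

For large |h|, √(8*h^2 + 4*h - 3) ≈ √8·|h| and the denominator ≈ h.
Since h → −∞, |h| = −h, giving −√8/(1) = -2*√(2).

-2*√(2)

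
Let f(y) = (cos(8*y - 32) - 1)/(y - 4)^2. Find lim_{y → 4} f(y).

Direct substitution gives 0/0.
Apply L'Hôpital: lim (-8*sin(8*y - 32))/(2*y - 8), still 0/0.
After 2 applications of L'Hôpital's rule the quotient is (-64*cos(8*y - 32))/(2); substituting y = 4 gives -32.

-32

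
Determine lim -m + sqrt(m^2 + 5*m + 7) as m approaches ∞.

5/2

An ∞ − ∞ form. Rationalising with the conjugate, the difference becomes (5m + 7) / (√(m^2 + 5*m + 7) + m).
For large m the denominator behaves like 2·m, so the quotient tends to 5/2 = 5/2.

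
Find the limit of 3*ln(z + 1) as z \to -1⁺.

-∞

As z → -1⁺, z + 1 → 0⁺ and ln(z + 1) → −∞.
Multiplying by 3 gives -∞.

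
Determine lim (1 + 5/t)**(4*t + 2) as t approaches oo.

e^(20)

Write it as [(1 + 5/t)^t]^(4) · (1 + 5/t)^(2). The bracketed term tends to e^(5) and the second factor to 1, so the limit is e^(20).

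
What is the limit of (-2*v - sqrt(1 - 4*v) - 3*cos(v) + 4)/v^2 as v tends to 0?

7/2

Substitution gives 0/0 (the numerator vanishes to order 2).
Expand each term to order v^2: the coefficient of v^2 in −√(1 - 4v) is 2 and in -3·cos(v) is 3/2.
Lower-order terms cancel with the polynomial part, so the numerator is (7/2)·v^2 + o(v^2), and the limit is (7/2)/(1) = 7/2.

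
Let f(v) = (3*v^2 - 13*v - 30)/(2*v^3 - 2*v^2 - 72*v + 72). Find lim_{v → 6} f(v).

At v = 6 both the top and bottom vanish — a removable singularity. Factoring out (v - 6) from each leaves (3*v + 5)/(2*v^2 + 10*v - 12), which at v = 6 equals 23/120.

23/120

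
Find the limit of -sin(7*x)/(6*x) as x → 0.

Substitution gives 0/0.
Write it as (7/(-6))·sin(7x)/(7x); since sin(u)/u → 1, the limit is -7/6.

-7/6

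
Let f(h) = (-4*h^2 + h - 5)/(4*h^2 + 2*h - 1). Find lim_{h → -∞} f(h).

Numerator and denominator both have degree 2.
Dividing every term by h^2, all lower-order terms vanish and the limit is the ratio of leading coefficients, -4/(4) = -1.

-1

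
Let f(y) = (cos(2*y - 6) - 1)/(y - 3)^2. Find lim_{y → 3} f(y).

Direct substitution gives 0/0.
Apply L'Hôpital: lim (-2*sin(2*y - 6))/(2*y - 6), still 0/0.
After 2 applications of L'Hôpital's rule the quotient is (-4*cos(2*y - 6))/(2); substituting y = 3 gives -2.

-2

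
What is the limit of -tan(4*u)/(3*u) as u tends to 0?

-4/3

Substitution gives 0/0.
Since tan(θ)/θ → 1 as θ → 0, tan(4u)/(4u) → 1 and the limit is 4/(-3) = -4/3.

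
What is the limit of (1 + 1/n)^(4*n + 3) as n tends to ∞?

Let L be the limit and take ln: ln L = lim (4n + 3)·ln(1 + 1/n) = lim (4n + 3)·(1/n + O(1/n²)) = 4.
Hence L = e^(4).

e^(4)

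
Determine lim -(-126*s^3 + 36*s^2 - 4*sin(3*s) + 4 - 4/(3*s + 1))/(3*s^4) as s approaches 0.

108

Substitution gives 0/0 (the numerator vanishes to order 4).
Expand each term to order s^4: the coefficient of s^4 in -4·sin(3s) is 0 and in -4·1/(1 + 3s) is -324.
Lower-order terms cancel with the polynomial part, so the numerator is (-324)·s^4 + o(s^4), and the limit is (-324)/(-3) = 108.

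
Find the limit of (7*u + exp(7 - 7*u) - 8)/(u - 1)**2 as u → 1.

49/2

Direct substitution gives 0/0.
Apply L'Hôpital: lim (7 - 7*e^(7 - 7*u))/(2*u - 2), still 0/0.
After 2 applications of L'Hôpital's rule the quotient is (49*e^(7 - 7*u))/(2); substituting u = 1 gives 49/2.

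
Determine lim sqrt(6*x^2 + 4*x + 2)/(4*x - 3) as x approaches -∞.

For large |x|, √(6*x^2 + 4*x + 2) ≈ √6·|x| and the denominator ≈ 4x.
Since x → −∞, |x| = −x, giving −√6/(4) = -√(6)/4.

-√(6)/4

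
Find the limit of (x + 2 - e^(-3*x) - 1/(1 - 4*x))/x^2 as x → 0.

-41/2

Substitution gives 0/0; apply L'Hôpital's rule 2 times.
After differentiating numerator and denominator 2 times the quotient is (-9*e^(-3*x) + 32/(4*x - 1)^3)/(2); at x = 0 this is -41/2.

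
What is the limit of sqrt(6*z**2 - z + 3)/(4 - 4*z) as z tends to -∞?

√(6)/4

For large |z|, √(6*z^2 - z + 3) ≈ √6·|z| and the denominator ≈ -4z.
Since z → −∞, |z| = −z, giving −√6/(-4) = √(6)/4.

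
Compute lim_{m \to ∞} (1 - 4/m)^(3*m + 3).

Let L be the limit and take ln: ln L = lim (3m + 3)·ln(1 - 4/m) = lim (3m + 3)·(-4/m + O(1/m²)) = -12.
Hence L = e^(-12).

e^(-12)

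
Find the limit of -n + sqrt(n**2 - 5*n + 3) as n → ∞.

-5/2

An ∞ − ∞ form. Rationalising with the conjugate, the difference becomes (-5n + 3) / (√(n^2 - 5*n + 3) + n).
For large n the denominator behaves like 2·n, so the quotient tends to -5/2 = -5/2.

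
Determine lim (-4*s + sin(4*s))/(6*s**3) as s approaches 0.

Direct substitution gives 0/0.
Apply L'Hôpital: lim (4*cos(4*s) - 4)/(18*s^2), still 0/0.
Apply L'Hôpital: lim (-16*sin(4*s))/(36*s), still 0/0.
After 3 applications of L'Hôpital's rule the quotient is (-64*cos(4*s))/(36); substituting s = 0 gives -16/9.

-16/9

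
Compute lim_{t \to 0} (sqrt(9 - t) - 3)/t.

-1/6

Substitution gives 0/0. Multiply numerator and denominator by the conjugate √(9 - t) + √9.
The numerator becomes (9 - t) − 9 = -t, so the expression simplifies to -1/(√(9 - t) + √9).
Letting t → 0 gives -1/(2√9) = -1/6.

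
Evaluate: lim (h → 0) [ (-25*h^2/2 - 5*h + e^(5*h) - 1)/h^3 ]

Direct substitution gives 0/0.
Apply L'Hôpital: lim (-25*h + 5*e^(5*h) - 5)/(3*h^2), still 0/0.
Apply L'Hôpital: lim (25*e^(5*h) - 25)/(6*h), still 0/0.
After 3 applications of L'Hôpital's rule the quotient is (125*e^(5*h))/(6); substituting h = 0 gives 125/6.

125/6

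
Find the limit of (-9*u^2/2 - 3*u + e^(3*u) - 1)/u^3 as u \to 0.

9/2

Direct substitution gives 0/0.
Apply L'Hôpital: lim (-9*u + 3*e^(3*u) - 3)/(3*u^2), still 0/0.
Apply L'Hôpital: lim (9*e^(3*u) - 9)/(6*u), still 0/0.
After 3 applications of L'Hôpital's rule the quotient is (27*e^(3*u))/(6); substituting u = 0 gives 9/2.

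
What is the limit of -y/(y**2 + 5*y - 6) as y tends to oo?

0

The denominator has degree 2 and the numerator degree 1. Dividing numerator and denominator by y^2 sends every term to 0 except the leading denominator term, so the limit is 0.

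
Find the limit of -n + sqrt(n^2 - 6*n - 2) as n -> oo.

This has the form ∞ − ∞. Multiply and divide by the conjugate √(n^2 - 6*n - 2) + n.
That gives (-6n - 2) / (√(n^2 - 6*n - 2) + n).
Divide numerator and denominator by n: the limit is -6/(2·1) = -3.

-3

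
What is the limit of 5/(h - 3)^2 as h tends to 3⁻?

∞

As h → 3⁻, (h - 3) → 0⁻, so (h - 3)^2 → 0⁺ and 5/(h - 3)^2 → ∞.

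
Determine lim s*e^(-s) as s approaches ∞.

0

Write as s^1/e^{1s}, an ∞/∞ form.
Exponential growth dominates any polynomial, so repeated L'Hôpital (or the standard result) gives 0.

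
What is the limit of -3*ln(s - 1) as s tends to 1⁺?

As s → 1⁺, s - 1 → 0⁺ and ln(s - 1) → −∞.
Multiplying by -3 gives ∞.

∞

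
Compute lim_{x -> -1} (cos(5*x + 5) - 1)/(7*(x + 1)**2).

Direct substitution gives 0/0.
Apply L'Hôpital: lim (-5*sin(5*x + 5))/(14*x + 14), still 0/0.
After 2 applications of L'Hôpital's rule the quotient is (-25*cos(5*x + 5))/(14); substituting x = -1 gives -25/14.

-25/14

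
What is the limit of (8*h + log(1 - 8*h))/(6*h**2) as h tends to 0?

-16/3

Direct substitution gives 0/0.
Apply L'Hôpital: lim (8 - 8/(1 - 8*h))/(12*h), still 0/0.
After 2 applications of L'Hôpital's rule the quotient is (-64/(1 - 8*h)^2)/(12); substituting h = 0 gives -16/3.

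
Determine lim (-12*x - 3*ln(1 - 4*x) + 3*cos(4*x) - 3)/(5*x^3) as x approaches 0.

Substitution gives 0/0 (the numerator vanishes to order 3).
Expand each term to order x^3: the coefficient of x^3 in -3·ln(1 - 4x) is 64 and in 3·cos(4x) is 0.
Lower-order terms cancel with the polynomial part, so the numerator is (64)·x^3 + o(x^3), and the limit is (64)/(5) = 64/5.

64/5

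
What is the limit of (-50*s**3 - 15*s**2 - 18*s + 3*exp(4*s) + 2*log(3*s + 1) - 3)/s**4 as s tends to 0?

Substitution gives 0/0 (the numerator vanishes to order 4).
Expand each term to order s^4: the coefficient of s^4 in 3·e^(4s) is 32 and in 2·ln(1 + 3s) is -81/2.
Lower-order terms cancel with the polynomial part, so the numerator is (-17/2)·s^4 + o(s^4), and the limit is (-17/2)/(1) = -17/2.

-17/2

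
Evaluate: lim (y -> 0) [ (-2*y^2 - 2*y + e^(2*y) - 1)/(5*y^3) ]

Direct substitution gives 0/0.
Apply L'Hôpital: lim (-4*y + 2*e^(2*y) - 2)/(15*y^2), still 0/0.
Apply L'Hôpital: lim (4*e^(2*y) - 4)/(30*y), still 0/0.
After 3 applications of L'Hôpital's rule the quotient is (8*e^(2*y))/(30); substituting y = 0 gives 4/15.

4/15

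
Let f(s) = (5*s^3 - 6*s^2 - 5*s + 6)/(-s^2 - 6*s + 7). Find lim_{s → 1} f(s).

1/4

Direct substitution gives 0/0, so factor. Both numerator and denominator have (s - 1) as a factor.
After cancelling, the expression reduces to (5*s^2 - s - 6)/(-s - 7).
Substituting s = 1 gives 1/4.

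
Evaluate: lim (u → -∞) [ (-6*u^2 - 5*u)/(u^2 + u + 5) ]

Numerator and denominator both have degree 2.
Dividing every term by u^2, all lower-order terms vanish and the limit is the ratio of leading coefficients, -6/(1) = -6.

-6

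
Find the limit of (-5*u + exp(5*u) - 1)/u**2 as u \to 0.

Direct substitution gives 0/0.
Apply L'Hôpital: lim (5*e^(5*u) - 5)/(2*u), still 0/0.
After 2 applications of L'Hôpital's rule the quotient is (25*e^(5*u))/(2); substituting u = 0 gives 25/2.

25/2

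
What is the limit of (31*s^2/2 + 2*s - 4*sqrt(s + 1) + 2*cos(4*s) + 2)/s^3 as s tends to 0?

-1/4

Substitution gives 0/0; apply L'Hôpital's rule 3 times.
After differentiating numerator and denominator 3 times the quotient is (128*sin(4*s) - 3/(2*(s + 1)^(5/2)))/(6); at s = 0 this is -1/4.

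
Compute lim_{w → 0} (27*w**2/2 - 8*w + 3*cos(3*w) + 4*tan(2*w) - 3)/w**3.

Substitution gives 0/0; apply L'Hôpital's rule 3 times.
After differentiating numerator and denominator 3 times the quotient is (81*sin(3*w) + 192*tan(2*w)^4 + 256*tan(2*w)^2 + 64)/(6); at w = 0 this is 32/3.

32/3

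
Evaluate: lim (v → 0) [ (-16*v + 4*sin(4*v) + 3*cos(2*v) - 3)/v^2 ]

Substitution gives 0/0; apply L'Hôpital's rule 2 times.
After differentiating numerator and denominator 2 times the quotient is (-64*sin(4*v) - 12*cos(2*v))/(2); at v = 0 this is -6.

-6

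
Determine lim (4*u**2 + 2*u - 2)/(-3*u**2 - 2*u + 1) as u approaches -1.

Since u = -1 makes numerator and denominator zero, (u + 1) divides both.
Cancelling it gives (4*u - 2)/(1 - 3*u); now plug in u = -1 to get -3/2.

-3/2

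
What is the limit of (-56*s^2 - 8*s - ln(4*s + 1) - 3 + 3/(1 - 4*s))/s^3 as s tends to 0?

Substitution gives 0/0 (the numerator vanishes to order 3).
Expand each term to order s^3: the coefficient of s^3 in −ln(1 + 4s) is -64/3 and in 3·1/(1 - 4s) is 192.
Lower-order terms cancel with the polynomial part, so the numerator is (512/3)·s^3 + o(s^3), and the limit is (512/3)/(1) = 512/3.

512/3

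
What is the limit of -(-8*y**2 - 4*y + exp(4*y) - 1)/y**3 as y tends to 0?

Direct substitution gives 0/0.
Apply L'Hôpital: lim (-16*y + 4*e^(4*y) - 4)/(-3*y^2), still 0/0.
Apply L'Hôpital: lim (16*e^(4*y) - 16)/(-6*y), still 0/0.
After 3 applications of L'Hôpital's rule the quotient is (64*e^(4*y))/(-6); substituting y = 0 gives -32/3.

-32/3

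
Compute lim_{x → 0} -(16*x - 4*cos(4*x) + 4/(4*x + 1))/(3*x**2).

Substitution gives 0/0 (the numerator vanishes to order 2).
Expand each term to order x^2: the coefficient of x^2 in 4·1/(1 + 4x) is 64 and in -4·cos(4x) is 32.
Lower-order terms cancel with the polynomial part, so the numerator is (96)·x^2 + o(x^2), and the limit is (96)/(-3) = -32.

-32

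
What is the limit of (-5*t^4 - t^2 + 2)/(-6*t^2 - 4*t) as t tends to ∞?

∞

The numerator has higher degree (4 > 2); the quotient behaves like (-5/(-6))·t^2 for large |t|.
As t → +∞ this diverges to ∞.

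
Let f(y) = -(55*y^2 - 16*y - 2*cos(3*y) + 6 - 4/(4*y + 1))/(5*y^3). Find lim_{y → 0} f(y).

-256/5

Substitution gives 0/0; apply L'Hôpital's rule 3 times.
After differentiating numerator and denominator 3 times the quotient is (-54*sin(3*y) + 1536/(4*y + 1)^4)/(-30); at y = 0 this is -256/5.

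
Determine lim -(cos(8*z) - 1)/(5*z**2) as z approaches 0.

Direct substitution gives 0/0.
Apply L'Hôpital: lim (-8*sin(8*z))/(-10*z), still 0/0.
After 2 applications of L'Hôpital's rule the quotient is (-64*cos(8*z))/(-10); substituting z = 0 gives 32/5.

32/5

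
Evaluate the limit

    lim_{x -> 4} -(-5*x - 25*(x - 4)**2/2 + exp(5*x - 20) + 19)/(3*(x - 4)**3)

Direct substitution gives 0/0.
Apply L'Hôpital: lim (-25*x + 5*e^(5*x - 20) + 95)/(-9*(x - 4)^2), still 0/0.
Apply L'Hôpital: lim (25*e^(5*x - 20) - 25)/(72 - 18*x), still 0/0.
After 3 applications of L'Hôpital's rule the quotient is (125*e^(5*x - 20))/(-18); substituting x = 4 gives -125/18.

-125/18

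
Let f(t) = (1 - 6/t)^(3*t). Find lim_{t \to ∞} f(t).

e^(-18)

Write it as [(1 - 6/t)^t]^(3) · (1 - 6/t)^(0). The bracketed term tends to e^(-6) and the second factor to 1, so the limit is e^(-18).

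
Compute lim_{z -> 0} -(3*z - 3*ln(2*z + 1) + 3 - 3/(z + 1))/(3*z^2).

-1

Substitution gives 0/0 (the numerator vanishes to order 2).
Expand each term to order z^2: the coefficient of z^2 in -3·ln(1 + 2z) is 6 and in -3·1/(1 + z) is -3.
Lower-order terms cancel with the polynomial part, so the numerator is (3)·z^2 + o(z^2), and the limit is (3)/(-3) = -1.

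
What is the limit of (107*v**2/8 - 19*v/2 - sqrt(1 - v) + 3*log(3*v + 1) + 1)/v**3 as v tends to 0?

433/16

Substitution gives 0/0 (the numerator vanishes to order 3).
Expand each term to order v^3: the coefficient of v^3 in −√(1 - v) is 1/16 and in 3·ln(1 + 3v) is 27.
Lower-order terms cancel with the polynomial part, so the numerator is (433/16)·v^3 + o(v^3), and the limit is (433/16)/(1) = 433/16.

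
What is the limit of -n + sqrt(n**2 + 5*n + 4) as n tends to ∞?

This has the form ∞ − ∞. Multiply and divide by the conjugate √(n^2 + 5*n + 4) + n.
That gives (5n + 4) / (√(n^2 + 5*n + 4) + n).
Divide numerator and denominator by n: the limit is 5/(2·1) = 5/2.

5/2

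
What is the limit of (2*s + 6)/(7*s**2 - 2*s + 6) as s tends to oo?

The denominator has degree 2 and the numerator degree 1. Dividing numerator and denominator by s^2 sends every term to 0 except the leading denominator term, so the limit is 0.

0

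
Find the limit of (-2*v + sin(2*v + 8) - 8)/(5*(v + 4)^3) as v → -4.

-4/15

Direct substitution gives 0/0.
Apply L'Hôpital: lim (2*cos(2*v + 8) - 2)/(15*(v + 4)^2), still 0/0.
Apply L'Hôpital: lim (-4*sin(2*v + 8))/(30*v + 120), still 0/0.
After 3 applications of L'Hôpital's rule the quotient is (-8*cos(2*v + 8))/(30); substituting v = -4 gives -4/15.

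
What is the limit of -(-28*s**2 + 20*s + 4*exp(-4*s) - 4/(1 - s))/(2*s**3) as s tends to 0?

Substitution gives 0/0; apply L'Hôpital's rule 3 times.
After differentiating numerator and denominator 3 times the quotient is (-256*e^(-4*s) - 24/(s - 1)^4)/(-12); at s = 0 this is 70/3.

70/3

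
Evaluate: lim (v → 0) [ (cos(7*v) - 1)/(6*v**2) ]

Direct substitution gives 0/0.
Apply L'Hôpital: lim (-7*sin(7*v))/(12*v), still 0/0.
After 2 applications of L'Hôpital's rule the quotient is (-49*cos(7*v))/(12); substituting v = 0 gives -49/12.

-49/12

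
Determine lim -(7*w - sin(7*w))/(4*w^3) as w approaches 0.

Direct substitution gives 0/0.
Apply L'Hôpital: lim (7 - 7*cos(7*w))/(-12*w^2), still 0/0.
Apply L'Hôpital: lim (49*sin(7*w))/(-24*w), still 0/0.
After 3 applications of L'Hôpital's rule the quotient is (343*cos(7*w))/(-24); substituting w = 0 gives -343/24.

-343/24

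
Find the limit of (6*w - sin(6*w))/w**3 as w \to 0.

Direct substitution gives 0/0.
Apply L'Hôpital: lim (6 - 6*cos(6*w))/(3*w^2), still 0/0.
Apply L'Hôpital: lim (36*sin(6*w))/(6*w), still 0/0.
After 3 applications of L'Hôpital's rule the quotient is (216*cos(6*w))/(6); substituting w = 0 gives 36.

36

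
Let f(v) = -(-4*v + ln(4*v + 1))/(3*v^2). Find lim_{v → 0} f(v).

Direct substitution gives 0/0.
Apply L'Hôpital: lim (-4 + 4/(4*v + 1))/(-6*v), still 0/0.
After 2 applications of L'Hôpital's rule the quotient is (-16/(4*v + 1)^2)/(-6); substituting v = 0 gives 8/3.

8/3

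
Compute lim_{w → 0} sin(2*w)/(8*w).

1/4

Substitution gives 0/0.
Write it as (2/8)·sin(2w)/(2w); since sin(u)/u → 1, the limit is 1/4.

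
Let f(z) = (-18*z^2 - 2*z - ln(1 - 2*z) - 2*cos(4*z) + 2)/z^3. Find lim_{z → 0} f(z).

8/3

Substitution gives 0/0; apply L'Hôpital's rule 3 times.
After differentiating numerator and denominator 3 times the quotient is (-128*sin(4*z) - 16/(2*z - 1)^3)/(6); at z = 0 this is 8/3.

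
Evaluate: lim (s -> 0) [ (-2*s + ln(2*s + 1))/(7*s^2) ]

-2/7

Direct substitution gives 0/0.
Apply L'Hôpital: lim (-2 + 2/(2*s + 1))/(14*s), still 0/0.
After 2 applications of L'Hôpital's rule the quotient is (-4/(2*s + 1)^2)/(14); substituting s = 0 gives -2/7.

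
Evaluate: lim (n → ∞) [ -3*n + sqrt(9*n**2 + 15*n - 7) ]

This has the form ∞ − ∞. Multiply and divide by the conjugate √(9*n^2 + 15*n - 7) + 3n.
That gives (15n - 7) / (√(9*n^2 + 15*n - 7) + 3n).
Divide numerator and denominator by n: the limit is 15/(2·3) = 5/2.

5/2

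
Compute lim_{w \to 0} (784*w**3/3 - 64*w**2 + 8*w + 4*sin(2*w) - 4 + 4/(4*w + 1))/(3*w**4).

Substitution gives 0/0 (the numerator vanishes to order 4).
Expand each term to order w^4: the coefficient of w^4 in 4·sin(2w) is 0 and in 4·1/(1 + 4w) is 1024.
Lower-order terms cancel with the polynomial part, so the numerator is (1024)·w^4 + o(w^4), and the limit is (1024)/(3) = 1024/3.

1024/3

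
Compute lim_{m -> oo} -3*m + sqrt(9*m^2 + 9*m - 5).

3/2

This has the form ∞ − ∞. Multiply and divide by the conjugate √(9*m^2 + 9*m - 5) + 3m.
That gives (9m - 5) / (√(9*m^2 + 9*m - 5) + 3m).
Divide numerator and denominator by m: the limit is 9/(2·3) = 3/2.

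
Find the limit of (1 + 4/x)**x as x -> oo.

e^(4)

Write it as [(1 + 4/x)^x]^(1) · (1 + 4/x)^(0). The bracketed term tends to e^(4) and the second factor to 1, so the limit is e^(4).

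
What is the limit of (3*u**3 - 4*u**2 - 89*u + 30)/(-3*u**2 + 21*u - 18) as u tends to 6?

-187/15

At u = 6 both the top and bottom vanish — a removable singularity. Factoring out (u - 6) from each leaves (3*u^2 + 14*u - 5)/(3 - 3*u), which at u = 6 equals -187/15.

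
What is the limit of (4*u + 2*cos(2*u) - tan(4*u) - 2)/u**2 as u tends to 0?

-4

Substitution gives 0/0 (the numerator vanishes to order 2).
Expand each term to order u^2: the coefficient of u^2 in 2·cos(2u) is -4 and in −tan(4u) is 0.
Lower-order terms cancel with the polynomial part, so the numerator is (-4)·u^2 + o(u^2), and the limit is (-4)/(1) = -4.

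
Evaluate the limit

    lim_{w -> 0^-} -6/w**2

As w → 0⁻, (w) → 0⁻, so (w)^2 → 0⁺ and -6/(w)^2 → -∞.

-∞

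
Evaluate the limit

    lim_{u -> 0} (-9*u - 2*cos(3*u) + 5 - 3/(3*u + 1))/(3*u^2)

-6

Substitution gives 0/0; apply L'Hôpital's rule 2 times.
After differentiating numerator and denominator 2 times the quotient is (18*cos(3*u) - 54/(3*u + 1)^3)/(6); at u = 0 this is -6.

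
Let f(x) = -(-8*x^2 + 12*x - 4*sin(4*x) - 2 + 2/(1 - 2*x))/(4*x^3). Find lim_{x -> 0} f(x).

-44/3

Substitution gives 0/0; apply L'Hôpital's rule 3 times.
After differentiating numerator and denominator 3 times the quotient is (256*cos(4*x) + 96/(2*x - 1)^4)/(-24); at x = 0 this is -44/3.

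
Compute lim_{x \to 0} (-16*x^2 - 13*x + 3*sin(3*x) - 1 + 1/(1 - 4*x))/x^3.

Substitution gives 0/0; apply L'Hôpital's rule 3 times.
After differentiating numerator and denominator 3 times the quotient is (-81*cos(3*x) + 384/(4*x - 1)^4)/(6); at x = 0 this is 101/2.

101/2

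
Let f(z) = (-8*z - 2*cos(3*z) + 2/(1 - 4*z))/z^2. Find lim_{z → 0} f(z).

41

Substitution gives 0/0 (the numerator vanishes to order 2).
Expand each term to order z^2: the coefficient of z^2 in 2·1/(1 - 4z) is 32 and in -2·cos(3z) is 9.
Lower-order terms cancel with the polynomial part, so the numerator is (41)·z^2 + o(z^2), and the limit is (41)/(1) = 41.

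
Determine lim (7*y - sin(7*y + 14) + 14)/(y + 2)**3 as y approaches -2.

343/6

Direct substitution gives 0/0.
Apply L'Hôpital: lim (7 - 7*cos(7*y + 14))/(3*(y + 2)^2), still 0/0.
Apply L'Hôpital: lim (49*sin(7*y + 14))/(6*y + 12), still 0/0.
After 3 applications of L'Hôpital's rule the quotient is (343*cos(7*y + 14))/(6); substituting y = -2 gives 343/6.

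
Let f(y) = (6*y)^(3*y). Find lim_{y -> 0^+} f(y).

Base → 0⁺ and exponent → 0⁺: a 0^0 form.
Take logs: 3y·ln(6y). This is 0·(−∞); rewriting as ln(6y)/(1/(3y)) and applying L'Hôpital gives 0.
Hence the limit is e^0 = 1.

1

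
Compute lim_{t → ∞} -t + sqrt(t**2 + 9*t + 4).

An ∞ − ∞ form. Rationalising with the conjugate, the difference becomes (9t + 4) / (√(t^2 + 9*t + 4) + t).
For large t the denominator behaves like 2·t, so the quotient tends to 9/2 = 9/2.

9/2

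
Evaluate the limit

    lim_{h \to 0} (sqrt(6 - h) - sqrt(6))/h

Substitution gives 0/0. Multiply numerator and denominator by the conjugate √(6 - h) + √6.
The numerator becomes (6 - h) − 6 = -h, so the expression simplifies to -1/(√(6 - h) + √6).
Letting h → 0 gives -1/(2√6) = -√(6)/12.

-√(6)/12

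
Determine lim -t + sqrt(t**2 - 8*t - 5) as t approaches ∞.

An ∞ − ∞ form. Rationalising with the conjugate, the difference becomes (-8t - 5) / (√(t^2 - 8*t - 5) + t).
For large t the denominator behaves like 2·t, so the quotient tends to -8/2 = -4.

-4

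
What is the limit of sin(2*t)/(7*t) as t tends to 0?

Substitution gives 0/0.
Write it as (2/7)·sin(2t)/(2t); since sin(u)/u → 1, the limit is 2/7.

2/7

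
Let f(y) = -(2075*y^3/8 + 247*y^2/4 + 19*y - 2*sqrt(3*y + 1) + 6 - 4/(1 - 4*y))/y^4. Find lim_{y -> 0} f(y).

Substitution gives 0/0 (the numerator vanishes to order 4).
Expand each term to order y^4: the coefficient of y^4 in -2·√(1 + 3y) is 405/64 and in -4·1/(1 - 4y) is -1024.
Lower-order terms cancel with the polynomial part, so the numerator is (-65131/64)·y^4 + o(y^4), and the limit is (-65131/64)/(-1) = 65131/64.

65131/64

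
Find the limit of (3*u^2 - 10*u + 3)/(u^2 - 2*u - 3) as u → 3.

2

At u = 3 both the top and bottom vanish — a removable singularity. Factoring out (u - 3) from each leaves (3*u - 1)/(u + 1), which at u = 3 equals 2.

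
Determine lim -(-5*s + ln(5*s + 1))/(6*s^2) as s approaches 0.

Direct substitution gives 0/0.
Apply L'Hôpital: lim (-5 + 5/(5*s + 1))/(-12*s), still 0/0.
After 2 applications of L'Hôpital's rule the quotient is (-25/(5*s + 1)^2)/(-12); substituting s = 0 gives 25/12.

25/12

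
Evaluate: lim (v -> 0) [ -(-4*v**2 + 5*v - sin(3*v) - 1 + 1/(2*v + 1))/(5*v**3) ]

Substitution gives 0/0 (the numerator vanishes to order 3).
Expand each term to order v^3: the coefficient of v^3 in 1/(1 + 2v) is -8 and in −sin(3v) is 9/2.
Lower-order terms cancel with the polynomial part, so the numerator is (-7/2)·v^3 + o(v^3), and the limit is (-7/2)/(-5) = 7/10.

7/10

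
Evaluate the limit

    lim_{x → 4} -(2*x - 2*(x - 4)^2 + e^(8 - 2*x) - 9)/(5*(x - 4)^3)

Direct substitution gives 0/0.
Apply L'Hôpital: lim (-4*x - 2*e^(8 - 2*x) + 18)/(-15*(x - 4)^2), still 0/0.
Apply L'Hôpital: lim (4*e^(8 - 2*x) - 4)/(120 - 30*x), still 0/0.
After 3 applications of L'Hôpital's rule the quotient is (-8*e^(8 - 2*x))/(-30); substituting x = 4 gives 4/15.

4/15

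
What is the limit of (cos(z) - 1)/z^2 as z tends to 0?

Direct substitution gives 0/0.
Apply L'Hôpital: lim (-sin(z))/(2*z), still 0/0.
After 2 applications of L'Hôpital's rule the quotient is (-cos(z))/(2); substituting z = 0 gives -1/2.

-1/2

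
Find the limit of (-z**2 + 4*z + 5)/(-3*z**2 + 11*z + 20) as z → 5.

6/19

Since z = 5 makes numerator and denominator zero, (z - 5) divides both.
Cancelling it gives (-z - 1)/(-3*z - 4); now plug in z = 5 to get 6/19.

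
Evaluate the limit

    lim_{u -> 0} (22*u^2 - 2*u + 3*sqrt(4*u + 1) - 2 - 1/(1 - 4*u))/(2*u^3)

-26

Substitution gives 0/0; apply L'Hôpital's rule 3 times.
After differentiating numerator and denominator 3 times the quotient is (72/(4*u + 1)^(5/2) - 384/(4*u - 1)^4)/(12); at u = 0 this is -26.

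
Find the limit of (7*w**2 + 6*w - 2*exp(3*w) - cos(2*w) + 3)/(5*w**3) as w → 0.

-9/5

Substitution gives 0/0 (the numerator vanishes to order 3).
Expand each term to order w^3: the coefficient of w^3 in −cos(2w) is 0 and in -2·e^(3w) is -9.
Lower-order terms cancel with the polynomial part, so the numerator is (-9)·w^3 + o(w^3), and the limit is (-9)/(5) = -9/5.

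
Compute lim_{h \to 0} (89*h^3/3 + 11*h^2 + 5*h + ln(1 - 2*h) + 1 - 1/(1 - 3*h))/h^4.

-85

Substitution gives 0/0 (the numerator vanishes to order 4).
Expand each term to order h^4: the coefficient of h^4 in ln(1 - 2h) is -4 and in −1/(1 - 3h) is -81.
Lower-order terms cancel with the polynomial part, so the numerator is (-85)·h^4 + o(h^4), and the limit is (-85)/(1) = -85.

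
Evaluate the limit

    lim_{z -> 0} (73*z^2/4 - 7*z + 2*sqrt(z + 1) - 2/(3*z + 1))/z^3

433/8

Substitution gives 0/0 (the numerator vanishes to order 3).
Expand each term to order z^3: the coefficient of z^3 in -2·1/(1 + 3z) is 54 and in 2·√(1 + z) is 1/8.
Lower-order terms cancel with the polynomial part, so the numerator is (433/8)·z^3 + o(z^3), and the limit is (433/8)/(1) = 433/8.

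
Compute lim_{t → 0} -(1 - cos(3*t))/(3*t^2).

Substitution gives 0/0.
Use (1 − cos u)/u² → 1/2 with u = 3t: the limit is 3²/(2·(-3)) = -3/2.

-3/2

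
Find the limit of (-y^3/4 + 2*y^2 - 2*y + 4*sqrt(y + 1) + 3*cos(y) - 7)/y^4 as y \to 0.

-1/32

Substitution gives 0/0; apply L'Hôpital's rule 4 times.
After differentiating numerator and denominator 4 times the quotient is (3*cos(y) - 15/(4*(y + 1)^(7/2)))/(24); at y = 0 this is -1/32.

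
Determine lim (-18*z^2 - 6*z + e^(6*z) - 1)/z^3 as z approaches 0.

36

Direct substitution gives 0/0.
Apply L'Hôpital: lim (-36*z + 6*e^(6*z) - 6)/(3*z^2), still 0/0.
Apply L'Hôpital: lim (36*e^(6*z) - 36)/(6*z), still 0/0.
After 3 applications of L'Hôpital's rule the quotient is (216*e^(6*z))/(6); substituting z = 0 gives 36.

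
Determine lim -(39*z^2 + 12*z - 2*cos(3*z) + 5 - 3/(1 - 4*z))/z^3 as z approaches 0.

192

Substitution gives 0/0 (the numerator vanishes to order 3).
Expand each term to order z^3: the coefficient of z^3 in -2·cos(3z) is 0 and in -3·1/(1 - 4z) is -192.
Lower-order terms cancel with the polynomial part, so the numerator is (-192)·z^3 + o(z^3), and the limit is (-192)/(-1) = 192.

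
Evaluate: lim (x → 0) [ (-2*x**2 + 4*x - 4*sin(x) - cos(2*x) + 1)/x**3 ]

Substitution gives 0/0; apply L'Hôpital's rule 3 times.
After differentiating numerator and denominator 3 times the quotient is (-8*sin(2*x) + 4*cos(x))/(6); at x = 0 this is 2/3.

2/3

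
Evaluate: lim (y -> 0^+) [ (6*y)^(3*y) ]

1

Base → 0⁺ and exponent → 0⁺: a 0^0 form.
Take logs: 3y·ln(6y). This is 0·(−∞); rewriting as ln(6y)/(1/(3y)) and applying L'Hôpital gives 0.
Hence the limit is e^0 = 1.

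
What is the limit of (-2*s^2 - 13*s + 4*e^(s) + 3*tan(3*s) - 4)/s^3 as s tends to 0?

83/3

Substitution gives 0/0 (the numerator vanishes to order 3).
Expand each term to order s^3: the coefficient of s^3 in 4·e^(s) is 2/3 and in 3·tan(3s) is 27.
Lower-order terms cancel with the polynomial part, so the numerator is (83/3)·s^3 + o(s^3), and the limit is (83/3)/(1) = 83/3.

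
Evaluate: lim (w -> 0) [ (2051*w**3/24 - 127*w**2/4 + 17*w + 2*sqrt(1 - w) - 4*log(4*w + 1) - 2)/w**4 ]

Substitution gives 0/0 (the numerator vanishes to order 4).
Expand each term to order w^4: the coefficient of w^4 in -4·ln(1 + 4w) is 256 and in 2·√(1 - w) is -5/64.
Lower-order terms cancel with the polynomial part, so the numerator is (16379/64)·w^4 + o(w^4), and the limit is (16379/64)/(1) = 16379/64.

16379/64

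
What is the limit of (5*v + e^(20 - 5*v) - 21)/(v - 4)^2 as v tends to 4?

Direct substitution gives 0/0.
Apply L'Hôpital: lim (5 - 5*e^(20 - 5*v))/(2*v - 8), still 0/0.
After 2 applications of L'Hôpital's rule the quotient is (25*e^(20 - 5*v))/(2); substituting v = 4 gives 25/2.

25/2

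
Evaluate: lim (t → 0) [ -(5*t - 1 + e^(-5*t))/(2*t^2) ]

-25/4

Direct substitution gives 0/0.
Apply L'Hôpital: lim (5 - 5*e^(-5*t))/(-4*t), still 0/0.
After 2 applications of L'Hôpital's rule the quotient is (25*e^(-5*t))/(-4); substituting t = 0 gives -25/4.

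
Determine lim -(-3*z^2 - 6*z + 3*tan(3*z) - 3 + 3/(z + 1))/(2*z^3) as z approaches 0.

Substitution gives 0/0 (the numerator vanishes to order 3).
Expand each term to order z^3: the coefficient of z^3 in 3·tan(3z) is 27 and in 3·1/(1 + z) is -3.
Lower-order terms cancel with the polynomial part, so the numerator is (24)·z^3 + o(z^3), and the limit is (24)/(-2) = -12.

-12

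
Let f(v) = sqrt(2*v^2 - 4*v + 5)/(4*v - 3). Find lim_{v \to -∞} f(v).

-√(2)/4

For large |v|, √(2*v^2 - 4*v + 5) ≈ √2·|v| and the denominator ≈ 4v.
Since v → −∞, |v| = −v, giving −√2/(4) = -√(2)/4.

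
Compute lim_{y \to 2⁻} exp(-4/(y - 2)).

As y → 2⁻, -4/(y - 2) → +∞, so e^(-4/(y - 2)) → ∞.

∞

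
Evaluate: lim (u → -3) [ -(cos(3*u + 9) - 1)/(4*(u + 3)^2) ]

Direct substitution gives 0/0.
Apply L'Hôpital: lim (-3*sin(3*u + 9))/(-8*u - 24), still 0/0.
After 2 applications of L'Hôpital's rule the quotient is (-9*cos(3*u + 9))/(-8); substituting u = -3 gives 9/8.

9/8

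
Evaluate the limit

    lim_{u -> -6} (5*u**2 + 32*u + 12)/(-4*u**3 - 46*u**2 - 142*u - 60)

14/11

At u = -6 both the top and bottom vanish — a removable singularity. Factoring out (u + 6) from each leaves (5*u + 2)/(-4*u^2 - 22*u - 10), which at u = -6 equals 14/11.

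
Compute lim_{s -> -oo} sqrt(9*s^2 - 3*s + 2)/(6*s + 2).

-1/2

For large |s|, √(9*s^2 - 3*s + 2) ≈ √9·|s| and the denominator ≈ 6s.
Since s → −∞, |s| = −s, giving −√9/(6) = -1/2.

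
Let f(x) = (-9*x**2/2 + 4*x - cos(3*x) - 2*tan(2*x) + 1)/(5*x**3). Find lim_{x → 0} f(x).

-16/15

Substitution gives 0/0; apply L'Hôpital's rule 3 times.
After differentiating numerator and denominator 3 times the quotient is (-27*sin(3*x) - 96*tan(2*x)^4 - 128*tan(2*x)^2 - 32)/(30); at x = 0 this is -16/15.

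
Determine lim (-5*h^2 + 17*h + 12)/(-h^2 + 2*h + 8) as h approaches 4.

23/6

At h = 4 both the top and bottom vanish — a removable singularity. Factoring out (h - 4) from each leaves (-5*h - 3)/(-h - 2), which at h = 4 equals 23/6.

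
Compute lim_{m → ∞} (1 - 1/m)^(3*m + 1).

e^(-3)

Let L be the limit and take ln: ln L = lim (3m + 1)·ln(1 - 1/m) = lim (3m + 1)·(-1/m + O(1/m²)) = -3.
Hence L = e^(-3).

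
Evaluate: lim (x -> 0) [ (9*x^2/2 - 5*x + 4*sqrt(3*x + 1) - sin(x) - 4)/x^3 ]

Substitution gives 0/0; apply L'Hôpital's rule 3 times.
After differentiating numerator and denominator 3 times the quotient is (cos(x) + 81/(2*(3*x + 1)^(5/2)))/(6); at x = 0 this is 83/12.

83/12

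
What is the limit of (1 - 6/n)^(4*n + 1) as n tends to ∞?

e^(-24)

The base → 1 and the exponent → ∞: a 1^∞ form.
Take logarithms: (4n + 1)·ln(1 - 6/n). Since ln(1+u) ~ u for small u, this behaves like (4n)·(-6/n) → -24.
So the limit is e^(-24).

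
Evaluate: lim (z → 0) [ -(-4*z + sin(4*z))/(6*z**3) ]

16/9

Direct substitution gives 0/0.
Apply L'Hôpital: lim (4*cos(4*z) - 4)/(-18*z^2), still 0/0.
Apply L'Hôpital: lim (-16*sin(4*z))/(-36*z), still 0/0.
After 3 applications of L'Hôpital's rule the quotient is (-64*cos(4*z))/(-36); substituting z = 0 gives 16/9.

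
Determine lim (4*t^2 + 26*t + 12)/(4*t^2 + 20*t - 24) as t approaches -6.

Since t = -6 makes numerator and denominator zero, (t + 6) divides both.
Cancelling it gives (4*t + 2)/(4*t - 4); now plug in t = -6 to get 11/14.

11/14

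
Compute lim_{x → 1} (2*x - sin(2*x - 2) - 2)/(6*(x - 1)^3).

2/9

Direct substitution gives 0/0.
Apply L'Hôpital: lim (2 - 2*cos(2*x - 2))/(18*(x - 1)^2), still 0/0.
Apply L'Hôpital: lim (4*sin(2*x - 2))/(36*x - 36), still 0/0.
After 3 applications of L'Hôpital's rule the quotient is (8*cos(2*x - 2))/(36); substituting x = 1 gives 2/9.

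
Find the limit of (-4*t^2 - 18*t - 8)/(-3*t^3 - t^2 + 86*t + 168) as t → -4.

At t = -4 both the top and bottom vanish — a removable singularity. Factoring out (t + 4) from each leaves (-4*t - 2)/(-3*t^2 + 11*t + 42), which at t = -4 equals -7/25.

-7/25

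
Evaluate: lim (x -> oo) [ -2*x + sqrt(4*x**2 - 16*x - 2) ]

An ∞ − ∞ form. Rationalising with the conjugate, the difference becomes (-16x - 2) / (√(4*x^2 - 16*x - 2) + 2x).
For large x the denominator behaves like 2·2x, so the quotient tends to -16/4 = -4.

-4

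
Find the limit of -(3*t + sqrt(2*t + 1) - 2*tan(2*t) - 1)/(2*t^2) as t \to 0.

Substitution gives 0/0; apply L'Hôpital's rule 2 times.
After differentiating numerator and denominator 2 times the quotient is (-16*tan(2*t)/cos(2*t)^2 - 1/(2*t + 1)^(3/2))/(-4); at t = 0 this is 1/4.

1/4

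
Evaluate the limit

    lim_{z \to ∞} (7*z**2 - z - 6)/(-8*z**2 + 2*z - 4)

Numerator and denominator both have degree 2.
Dividing every term by z^2, all lower-order terms vanish and the limit is the ratio of leading coefficients, 7/(-8) = -7/8.

-7/8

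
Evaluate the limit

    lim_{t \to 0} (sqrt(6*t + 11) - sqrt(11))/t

Substitution gives 0/0. Multiply numerator and denominator by the conjugate √(11 + 6t) + √11.
The numerator becomes (11 + 6t) − 11 = 6t, so the expression simplifies to 6/(√(11 + 6t) + √11).
Letting t → 0 gives 6/(2√11) = 3*√(11)/11.

3*√(11)/11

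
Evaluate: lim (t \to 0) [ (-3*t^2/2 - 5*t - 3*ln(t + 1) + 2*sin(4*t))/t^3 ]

Substitution gives 0/0; apply L'Hôpital's rule 3 times.
After differentiating numerator and denominator 3 times the quotient is (-128*cos(4*t) - 6/(t + 1)^3)/(6); at t = 0 this is -67/3.

-67/3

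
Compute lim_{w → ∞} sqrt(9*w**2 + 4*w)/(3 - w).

For large |w|, √(9*w^2 + 4*w) ≈ √9·|w| and the denominator ≈ -w.
Since w → +∞, |w| = w, giving √9/(-1) = -3.

-3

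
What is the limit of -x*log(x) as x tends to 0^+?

0

This is a 0·(−∞) form. Rewrite as -1·ln(x) / x^(−1) and apply L'Hôpital:
the derivative quotient is -1·(1/x) / (−1·x^(−2)) = (1/1)·x^1 → 0.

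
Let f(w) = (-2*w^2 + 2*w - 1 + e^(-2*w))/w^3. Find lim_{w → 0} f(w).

Direct substitution gives 0/0.
Apply L'Hôpital: lim (-4*w + 2 - 2*e^(-2*w))/(3*w^2), still 0/0.
Apply L'Hôpital: lim (-4 + 4*e^(-2*w))/(6*w), still 0/0.
After 3 applications of L'Hôpital's rule the quotient is (-8*e^(-2*w))/(6); substituting w = 0 gives -4/3.

-4/3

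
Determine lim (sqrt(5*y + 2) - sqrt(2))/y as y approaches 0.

A 0/0 form; rationalise with √(2 + 5y) + √2. This collapses the numerator to 5y, leaving 5/(√(2 + 5y) + √2) → 5/(2√2) = 5*√(2)/4.

5*√(2)/4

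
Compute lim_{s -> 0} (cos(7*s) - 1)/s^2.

-49/2

Direct substitution gives 0/0.
Apply L'Hôpital: lim (-7*sin(7*s))/(2*s), still 0/0.
After 2 applications of L'Hôpital's rule the quotient is (-49*cos(7*s))/(2); substituting s = 0 gives -49/2.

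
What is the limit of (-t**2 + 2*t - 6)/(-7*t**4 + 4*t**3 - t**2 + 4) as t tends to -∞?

The denominator has degree 4 and the numerator degree 2. Dividing numerator and denominator by t^4 sends every term to 0 except the leading denominator term, so the limit is 0.

0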